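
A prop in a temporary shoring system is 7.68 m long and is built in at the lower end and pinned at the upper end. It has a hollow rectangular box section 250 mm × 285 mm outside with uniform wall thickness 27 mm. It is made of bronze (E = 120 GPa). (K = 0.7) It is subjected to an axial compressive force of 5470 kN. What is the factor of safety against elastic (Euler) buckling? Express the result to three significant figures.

Inner dimensions: h_i = 285 − 2×27 = 231.0 mm, b_i = 250 − 2×27 = 196.0 mm
Weak-axis I_min = (h_o·b_o³ − h_i·b_i³)/12 with b_o = 250, b_i = 196.0 mm (shorter outer/inner sides).
I_min = (285×250³ − 231.0×196.0³)/12 = 2.262×10^8 mm⁴
I = 2.262×10^8 mm⁴ = 2.262×10^-4 m⁴
Effective length L_e = K·L = 0.7 × 7.68 = 5.376 m
P_cr = π²EI / L_e² = π² × 120×10⁹ × 2.262×10^-4 / 5.376² = 9.267×10^6 N
Factor of safety n = P_cr / P = 9267.4 / 5470 = 1.69

n ≈ 1.69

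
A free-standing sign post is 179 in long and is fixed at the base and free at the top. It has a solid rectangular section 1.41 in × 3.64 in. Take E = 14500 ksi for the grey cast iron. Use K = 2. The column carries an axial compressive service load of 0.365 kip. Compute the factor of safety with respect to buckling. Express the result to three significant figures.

Buckling occurs about the weak axis: I_min = h·b³/12 with b = 1.41 in (the shorter side).
I_min = 3.64×1.41³/12 = 0.8503 in⁴
Effective length L_e = K·L = 2 × 179 = 358.0 in
P_cr = π²EI / L_e² = π² × 14500×10³ × 0.8503 / 358.0² = 949.5 lb
Factor of safety n = P_cr / P = 0.94947 / 0.365 = 2.60

n ≈ 2.60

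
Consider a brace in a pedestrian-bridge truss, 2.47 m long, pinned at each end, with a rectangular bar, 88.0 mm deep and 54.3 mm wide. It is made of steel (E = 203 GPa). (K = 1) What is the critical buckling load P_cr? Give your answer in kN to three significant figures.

Buckling occurs about the weak axis: I_min = h·b³/12 with b = 54.3 mm (the shorter side).
I_min = 88.0×54.3³/12 = 1.174×10^6 mm⁴
I = 1.174×10^6 mm⁴ = 1.174×10^-6 m⁴
Effective length L_e = K·L = 1 × 2.47 = 2.470 m
P_cr = π²EI / L_e² = π² × 203×10⁹ × 1.174×10^-6 / 2.470² = 3.856×10^5 N

P_cr ≈ 386 kN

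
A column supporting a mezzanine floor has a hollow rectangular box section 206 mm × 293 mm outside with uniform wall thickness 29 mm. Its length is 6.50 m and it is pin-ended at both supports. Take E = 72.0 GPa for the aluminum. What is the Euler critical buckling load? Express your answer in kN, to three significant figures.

Inner dimensions: h_i = 293 − 2×29 = 235.0 mm, b_i = 206 − 2×29 = 148.0 mm
Weak-axis I_min = (h_o·b_o³ − h_i·b_i³)/12 with b_o = 206, b_i = 148.0 mm (shorter outer/inner sides).
I_min = (293×206³ − 235.0×148.0³)/12 = 1.500×10^8 mm⁴
I = 1.500×10^8 mm⁴ = 1.500×10^-4 m⁴
Effective length L_e = K·L = 1 × 6.50 = 6.500 m
P_cr = π²EI / L_e² = π² × 72.0×10⁹ × 1.500×10^-4 / 6.500² = 2.522×10^6 N

P_cr ≈ 2520 kN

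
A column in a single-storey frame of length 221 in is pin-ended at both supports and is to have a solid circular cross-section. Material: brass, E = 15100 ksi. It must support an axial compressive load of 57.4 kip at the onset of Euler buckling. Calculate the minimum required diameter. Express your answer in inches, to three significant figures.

d ≈ 4.42 in

L_e = K·L = 1 × 221 = 221.0 in
Required I = P_cr·L_e²/(π²E) = 5.740×10^4 × 221.0² / (π² × 1.51×10^7) = 18.81 in⁴
Solid circle: I = πd⁴/64  ⇒  d = (64I/π)^(1/4) = (64×18.81/π)^(1/4) = 4.42 in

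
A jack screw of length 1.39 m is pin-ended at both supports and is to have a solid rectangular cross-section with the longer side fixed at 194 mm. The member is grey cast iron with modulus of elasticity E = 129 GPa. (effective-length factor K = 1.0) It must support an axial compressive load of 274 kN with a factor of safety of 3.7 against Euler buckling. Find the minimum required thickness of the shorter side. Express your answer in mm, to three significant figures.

b ≈ 45.7 mm

Required P_cr = n·P = 3.7 × 274 = 1014 kN
L_e = K·L = 1 × 1.39 = 1.390 m
Required I = P_cr·L_e²/(π²E) = 1.014×10^6 × 1.390² / (π² × 1.29×10^11) = 1.538×10^-6 m⁴
I_req = 1.538×10^6 mm⁴
Rectangle, weak axis: I_min = h·b³/12 with h = 194 mm fixed  ⇒  b = (12I/h)^(1/3) = 45.7 mm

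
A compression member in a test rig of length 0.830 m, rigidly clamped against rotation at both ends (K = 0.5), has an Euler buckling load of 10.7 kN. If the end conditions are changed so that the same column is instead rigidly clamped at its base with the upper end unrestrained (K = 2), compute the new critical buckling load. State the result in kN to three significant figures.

P_cr ∝ 1/K², so P_cr,new = P_cr,old × (K_old/K_new)² = 10.7 × (0.5/2)²
= 10.7 × 0.06250 = 0.669 kN

P_cr ≈ 0.669 kN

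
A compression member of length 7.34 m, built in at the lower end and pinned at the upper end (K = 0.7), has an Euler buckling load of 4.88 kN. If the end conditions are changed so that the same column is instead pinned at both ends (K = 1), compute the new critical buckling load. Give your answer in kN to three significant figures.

P_cr ∝ 1/K², so P_cr,new = P_cr,old × (K_old/K_new)² = 4.88 × (0.7/1)²
= 4.88 × 0.4900 = 2.39 kN

P_cr ≈ 2.39 kN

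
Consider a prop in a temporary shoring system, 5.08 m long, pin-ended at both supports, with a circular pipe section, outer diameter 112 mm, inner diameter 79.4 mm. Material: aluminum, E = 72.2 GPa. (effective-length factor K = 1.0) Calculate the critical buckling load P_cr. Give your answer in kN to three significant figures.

d_o = 112 mm, d_i = 79.4 mm
I = π(d_o⁴ − d_i⁴)/64 = π(112⁴ − 79.40⁴)/64 = 5.773×10^6 mm⁴
I = 5.773×10^6 mm⁴ = 5.773×10^-6 m⁴
Effective length L_e = K·L = 1 × 5.08 = 5.080 m
P_cr = π²EI / L_e² = π² × 72.2×10⁹ × 5.773×10^-6 / 5.080² = 1.594×10^5 N

P_cr ≈ 159 kN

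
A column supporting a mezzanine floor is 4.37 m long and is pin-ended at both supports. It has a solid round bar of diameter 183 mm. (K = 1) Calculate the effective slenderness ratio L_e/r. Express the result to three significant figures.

I = πd⁴/64 = π×183⁴/64 = 5.505×10^7 mm⁴
A = 2.630×10^4 mm²;  r_min = √(I/A) = √(5.505×10^7/2.630×10^4) = 45.75 mm
L_e = K·L = 1 × 4.37 m = 4.370 m = 4370.0 mm
λ = L_e / r_min = 4370.0 / 45.75 = 95.5

λ ≈ 95.5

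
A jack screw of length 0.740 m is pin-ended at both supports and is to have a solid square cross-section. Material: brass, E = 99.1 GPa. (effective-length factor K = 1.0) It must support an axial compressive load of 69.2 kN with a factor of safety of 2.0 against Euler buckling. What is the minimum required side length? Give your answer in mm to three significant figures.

Required P_cr = n·P = 2.0 × 69.2 = 138.4 kN
L_e = K·L = 1 × 0.740 = 0.7400 m
Required I = P_cr·L_e²/(π²E) = 1.384×10^5 × 0.7400² / (π² × 9.91×10^10) = 7.749×10^-8 m⁴
I_req = 7.749×10^4 mm⁴
Solid square: I = a⁴/12  ⇒  a = (12I)^(1/4) = (12×7.749×10^4)^(1/4) = 31.1 mm

a ≈ 31.1 mm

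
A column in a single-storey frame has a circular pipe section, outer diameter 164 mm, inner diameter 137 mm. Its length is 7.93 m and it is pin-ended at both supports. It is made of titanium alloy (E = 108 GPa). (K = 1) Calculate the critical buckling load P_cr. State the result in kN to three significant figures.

P_cr ≈ 309 kN

d_o = 164 mm, d_i = 137 mm
I = π(d_o⁴ − d_i⁴)/64 = π(164⁴ − 137.0⁴)/64 = 1.822×10^7 mm⁴
I = 1.822×10^7 mm⁴ = 1.822×10^-5 m⁴
Effective length L_e = K·L = 1 × 7.93 = 7.930 m
P_cr = π²EI / L_e² = π² × 108×10⁹ × 1.822×10^-5 / 7.930² = 3.088×10^5 N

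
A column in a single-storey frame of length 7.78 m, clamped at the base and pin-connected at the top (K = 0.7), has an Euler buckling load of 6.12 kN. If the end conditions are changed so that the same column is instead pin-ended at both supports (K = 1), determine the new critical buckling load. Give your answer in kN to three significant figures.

P_cr ≈ 3.00 kN

P_cr ∝ 1/K², so P_cr,new = P_cr,old × (K_old/K_new)² = 6.12 × (0.7/1)²
= 6.12 × 0.4900 = 3.00 kN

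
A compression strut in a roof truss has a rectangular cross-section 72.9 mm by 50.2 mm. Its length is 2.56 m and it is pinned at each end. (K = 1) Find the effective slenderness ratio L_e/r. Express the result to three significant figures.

For a rectangle r_min = b/√12 = 50.2/√12 = 14.49 mm
L_e = K·L = 1 × 2.56 m = 2.560 m = 2560.0 mm
λ = L_e / r_min = 2560.0 / 14.49 = 177

λ ≈ 177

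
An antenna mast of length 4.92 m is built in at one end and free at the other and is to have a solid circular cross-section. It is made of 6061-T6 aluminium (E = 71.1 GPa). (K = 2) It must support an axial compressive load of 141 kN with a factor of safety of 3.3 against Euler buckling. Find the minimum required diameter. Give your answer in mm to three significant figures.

d ≈ 190 mm

Required P_cr = n·P = 3.3 × 141 = 465.3 kN
L_e = K·L = 2 × 4.92 = 9.840 m
Required I = P_cr·L_e²/(π²E) = 4.653×10^5 × 9.840² / (π² × 7.11×10^10) = 6.420×10^-5 m⁴
I_req = 6.420×10^7 mm⁴
Solid circle: I = πd⁴/64  ⇒  d = (64I/π)^(1/4) = (64×6.420×10^7/π)^(1/4) = 190 mm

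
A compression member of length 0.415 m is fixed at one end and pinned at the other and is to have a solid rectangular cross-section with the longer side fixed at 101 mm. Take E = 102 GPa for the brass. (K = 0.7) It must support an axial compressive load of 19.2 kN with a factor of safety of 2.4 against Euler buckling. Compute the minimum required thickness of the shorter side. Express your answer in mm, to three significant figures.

Required P_cr = n·P = 2.4 × 19.2 = 46.08 kN
L_e = K·L = 0.7 × 0.415 = 0.2905 m
Required I = P_cr·L_e²/(π²E) = 4.608×10^4 × 0.2905² / (π² × 1.02×10^11) = 3.863×10^-9 m⁴
I_req = 3.863×10^3 mm⁴
Rectangle, weak axis: I_min = h·b³/12 with h = 101 mm fixed  ⇒  b = (12I/h)^(1/3) = 7.71 mm

b ≈ 7.71 mm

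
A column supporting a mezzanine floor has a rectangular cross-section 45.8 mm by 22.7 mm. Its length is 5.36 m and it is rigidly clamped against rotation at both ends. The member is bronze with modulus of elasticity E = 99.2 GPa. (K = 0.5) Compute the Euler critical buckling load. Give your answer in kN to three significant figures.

Buckling occurs about the weak axis: I_min = h·b³/12 with b = 22.7 mm (the shorter side).
I_min = 45.8×22.7³/12 = 4.464×10^4 mm⁴
I = 4.464×10^4 mm⁴ = 4.464×10^-8 m⁴
Effective length L_e = K·L = 0.5 × 5.36 = 2.680 m
P_cr = π²EI / L_e² = π² × 99.2×10⁹ × 4.464×10^-8 / 2.680² = 6.086×10^3 N

P_cr ≈ 6.09 kN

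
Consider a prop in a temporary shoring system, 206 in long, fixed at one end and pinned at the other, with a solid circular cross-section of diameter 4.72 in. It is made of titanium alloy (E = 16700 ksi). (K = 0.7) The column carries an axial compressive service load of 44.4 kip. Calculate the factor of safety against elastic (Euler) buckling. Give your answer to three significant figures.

n ≈ 4.35

I = πd⁴/64 = π×4.72⁴/64 = 24.36 in⁴
Effective length L_e = K·L = 0.7 × 206 = 144.2 in
P_cr = π²EI / L_e² = π² × 16700×10³ × 24.36 / 144.2² = 1.931×10^5 lb
Factor of safety n = P_cr / P = 193.12 / 44.4 = 4.35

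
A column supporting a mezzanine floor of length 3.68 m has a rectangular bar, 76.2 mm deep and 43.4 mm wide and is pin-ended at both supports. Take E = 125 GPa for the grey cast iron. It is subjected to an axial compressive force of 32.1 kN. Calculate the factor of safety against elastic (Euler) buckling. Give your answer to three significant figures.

n ≈ 1.47

Buckling occurs about the weak axis: I_min = h·b³/12 with b = 43.4 mm (the shorter side).
I_min = 76.2×43.4³/12 = 5.191×10^5 mm⁴
I = 5.191×10^5 mm⁴ = 5.191×10^-7 m⁴
Effective length L_e = K·L = 1 × 3.68 = 3.680 m
P_cr = π²EI / L_e² = π² × 125×10⁹ × 5.191×10^-7 / 3.680² = 4.729×10^4 N
Factor of safety n = P_cr / P = 47.289 / 32.1 = 1.47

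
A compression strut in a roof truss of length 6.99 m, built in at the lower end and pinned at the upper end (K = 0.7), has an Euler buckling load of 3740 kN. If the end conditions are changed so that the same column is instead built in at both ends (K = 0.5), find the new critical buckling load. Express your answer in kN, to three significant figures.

P_cr ∝ 1/K², so P_cr,new = P_cr,old × (K_old/K_new)² = 3740 × (0.7/0.5)²
= 3740 × 1.960 = 7330 kN

P_cr ≈ 7330 kN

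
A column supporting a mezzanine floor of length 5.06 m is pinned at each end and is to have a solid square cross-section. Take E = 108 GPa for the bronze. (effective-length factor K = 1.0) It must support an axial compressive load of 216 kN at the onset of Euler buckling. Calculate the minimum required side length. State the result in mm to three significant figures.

a ≈ 88.8 mm

L_e = K·L = 1 × 5.06 = 5.060 m
Required I = P_cr·L_e²/(π²E) = 2.160×10^5 × 5.060² / (π² × 1.08×10^11) = 5.188×10^-6 m⁴
I_req = 5.188×10^6 mm⁴
Solid square: I = a⁴/12  ⇒  a = (12I)^(1/4) = (12×5.188×10^6)^(1/4) = 88.8 mm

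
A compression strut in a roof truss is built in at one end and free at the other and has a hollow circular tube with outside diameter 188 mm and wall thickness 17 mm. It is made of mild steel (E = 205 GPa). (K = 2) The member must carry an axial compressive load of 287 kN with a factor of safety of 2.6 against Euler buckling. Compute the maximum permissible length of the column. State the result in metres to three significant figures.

Inner diameter d_i = 188 − 2×17 = 154.0 mm
I = π(d_o⁴ − d_i⁴)/64 = π(188⁴ − 154.0⁴)/64 = 3.371×10^7 mm⁴
I = 3.371×10^-5 m⁴
Required critical load P_cr = n·P = 2.6 × 287 = 746.2 kN = 7.462×10^5 N
From P_cr = π²EI/(K·L)²:  L = (1/K)·√(π²EI/P_cr) = (1/2)·√(π²×2.05×10^11×3.371×10^-5/7.462×10^5)
L = 4.78 m

L_max ≈ 4.78 m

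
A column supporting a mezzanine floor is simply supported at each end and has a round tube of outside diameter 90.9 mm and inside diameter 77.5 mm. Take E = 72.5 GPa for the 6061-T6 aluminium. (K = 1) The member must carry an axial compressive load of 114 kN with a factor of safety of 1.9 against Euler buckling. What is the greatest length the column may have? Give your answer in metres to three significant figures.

d_o = 90.9 mm, d_i = 77.5 mm
I = π(d_o⁴ − d_i⁴)/64 = π(90.9⁴ − 77.50⁴)/64 = 1.581×10^6 mm⁴
I = 1.581×10^-6 m⁴
Required critical load P_cr = n·P = 1.9 × 114 = 216.6 kN = 2.166×10^5 N
From P_cr = π²EI/(K·L)²:  L = (1/K)·√(π²EI/P_cr) = (1/1)·√(π²×7.25×10^10×1.581×10^-6/2.166×10^5)
L = 2.29 m

L_max ≈ 2.29 m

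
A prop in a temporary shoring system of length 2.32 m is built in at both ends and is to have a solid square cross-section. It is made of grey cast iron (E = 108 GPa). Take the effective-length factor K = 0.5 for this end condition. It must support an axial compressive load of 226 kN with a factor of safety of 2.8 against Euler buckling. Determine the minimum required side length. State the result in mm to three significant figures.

a ≈ 55.6 mm

Required P_cr = n·P = 2.8 × 226 = 632.8 kN
L_e = K·L = 0.5 × 2.32 = 1.160 m
Required I = P_cr·L_e²/(π²E) = 6.328×10^5 × 1.160² / (π² × 1.08×10^11) = 7.988×10^-7 m⁴
I_req = 7.988×10^5 mm⁴
Solid square: I = a⁴/12  ⇒  a = (12I)^(1/4) = (12×7.988×10^5)^(1/4) = 55.6 mm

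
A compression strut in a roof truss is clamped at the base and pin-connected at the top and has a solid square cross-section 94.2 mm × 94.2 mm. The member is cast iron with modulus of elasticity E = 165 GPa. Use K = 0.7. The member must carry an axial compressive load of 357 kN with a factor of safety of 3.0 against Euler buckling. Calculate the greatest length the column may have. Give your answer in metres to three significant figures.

L_max ≈ 4.51 m

I = a⁴/12 = 94.2⁴/12 = 6.562×10^6 mm⁴
I = 6.562×10^-6 m⁴
Required critical load P_cr = n·P = 3.0 × 357 = 1071 kN = 1.071×10^6 N
From P_cr = π²EI/(K·L)²:  L = (1/K)·√(π²EI/P_cr) = (1/0.7)·√(π²×1.65×10^11×6.562×10^-6/1.071×10^6)
L = 4.51 m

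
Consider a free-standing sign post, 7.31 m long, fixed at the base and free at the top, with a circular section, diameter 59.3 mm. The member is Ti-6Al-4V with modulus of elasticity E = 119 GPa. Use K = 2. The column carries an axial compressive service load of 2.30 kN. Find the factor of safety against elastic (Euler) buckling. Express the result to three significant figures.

n ≈ 1.45

I = πd⁴/64 = π×59.3⁴/64 = 6.070×10^5 mm⁴
I = 6.070×10^5 mm⁴ = 6.070×10^-7 m⁴
Effective length L_e = K·L = 2 × 7.31 = 14.62 m
P_cr = π²EI / L_e² = π² × 119×10⁹ × 6.070×10^-7 / 14.62² = 3.335×10^3 N
Factor of safety n = P_cr / P = 3.3353 / 2.30 = 1.45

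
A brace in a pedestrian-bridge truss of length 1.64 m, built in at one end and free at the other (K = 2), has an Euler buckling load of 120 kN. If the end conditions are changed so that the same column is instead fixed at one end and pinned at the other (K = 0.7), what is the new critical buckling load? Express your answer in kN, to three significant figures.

P_cr ≈ 980 kN

P_cr ∝ 1/K², so P_cr,new = P_cr,old × (K_old/K_new)² = 120 × (2/0.7)²
= 120 × 8.163 = 980 kN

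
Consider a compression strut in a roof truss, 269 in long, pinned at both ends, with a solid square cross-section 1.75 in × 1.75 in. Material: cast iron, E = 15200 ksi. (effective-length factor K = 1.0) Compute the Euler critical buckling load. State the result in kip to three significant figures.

I = a⁴/12 = 1.75⁴/12 = 0.7816 in⁴
Effective length L_e = K·L = 1 × 269 = 269.0 in
P_cr = π²EI / L_e² = π² × 15200×10³ × 0.7816 / 269.0² = 1.620×10^3 lb

P_cr ≈ 1.62 kip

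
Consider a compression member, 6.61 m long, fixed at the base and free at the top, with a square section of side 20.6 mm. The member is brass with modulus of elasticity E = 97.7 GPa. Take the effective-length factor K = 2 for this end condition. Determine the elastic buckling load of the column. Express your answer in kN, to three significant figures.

I = a⁴/12 = 20.6⁴/12 = 1.501×10^4 mm⁴
I = 1.501×10^4 mm⁴ = 1.501×10^-8 m⁴
Effective length L_e = K·L = 2 × 6.61 = 13.22 m
P_cr = π²EI / L_e² = π² × 97.7×10⁹ × 1.501×10^-8 / 13.22² = 82.80 N

P_cr ≈ 0.0828 kN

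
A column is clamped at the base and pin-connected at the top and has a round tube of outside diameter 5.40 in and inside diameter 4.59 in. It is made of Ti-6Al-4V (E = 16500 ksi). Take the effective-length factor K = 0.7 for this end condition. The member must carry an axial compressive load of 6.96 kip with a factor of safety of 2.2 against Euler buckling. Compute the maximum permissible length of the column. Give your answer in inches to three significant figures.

L_max ≈ 658 in

d_o = 5.40 in, d_i = 4.59 in
I = π(d_o⁴ − d_i⁴)/64 = π(5.40⁴ − 4.590⁴)/64 = 19.95 in⁴
Required critical load P_cr = n·P = 2.2 × 6.96 = 15.31 kip = 1.531×10^4 lb
From P_cr = π²EI/(K·L)²:  L = (1/K)·√(π²EI/P_cr) = (1/0.7)·√(π²×1.65×10^7×19.95/1.531×10^4)
L = 658 in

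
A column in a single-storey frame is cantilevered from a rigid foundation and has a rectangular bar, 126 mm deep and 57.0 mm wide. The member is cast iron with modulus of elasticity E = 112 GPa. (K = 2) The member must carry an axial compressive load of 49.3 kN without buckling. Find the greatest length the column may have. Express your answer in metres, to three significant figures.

Buckling occurs about the weak axis: I_min = h·b³/12 with b = 57.0 mm (the shorter side).
I_min = 126×57.0³/12 = 1.945×10^6 mm⁴
I = 1.945×10^-6 m⁴
At the buckling limit P_cr = P = 4.930×10^4 N
From P_cr = π²EI/(K·L)²:  L = (1/K)·√(π²EI/P_cr) = (1/2)·√(π²×1.12×10^11×1.945×10^-6/4.930×10^4)
L = 3.30 m

L_max ≈ 3.30 m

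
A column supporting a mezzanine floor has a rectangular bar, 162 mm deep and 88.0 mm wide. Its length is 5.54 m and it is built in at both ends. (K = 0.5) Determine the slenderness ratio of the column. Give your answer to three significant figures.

λ ≈ 109

For a rectangle r_min = b/√12 = 88.0/√12 = 25.40 mm
L_e = K·L = 0.5 × 5.54 m = 2.770 m = 2770.0 mm
λ = L_e / r_min = 2770.0 / 25.40 = 109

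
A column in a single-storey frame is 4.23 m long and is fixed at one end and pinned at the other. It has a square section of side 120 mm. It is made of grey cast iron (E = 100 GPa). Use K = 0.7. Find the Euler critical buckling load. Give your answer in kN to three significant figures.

I = a⁴/12 = 120⁴/12 = 1.728×10^7 mm⁴
I = 1.728×10^7 mm⁴ = 1.728×10^-5 m⁴
Effective length L_e = K·L = 0.7 × 4.23 = 2.961 m
P_cr = π²EI / L_e² = π² × 100×10⁹ × 1.728×10^-5 / 2.961² = 1.945×10^6 N

P_cr ≈ 1950 kN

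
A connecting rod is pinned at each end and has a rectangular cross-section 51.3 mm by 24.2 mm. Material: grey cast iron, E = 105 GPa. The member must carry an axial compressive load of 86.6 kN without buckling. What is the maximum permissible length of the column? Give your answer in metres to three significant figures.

Buckling occurs about the weak axis: I_min = h·b³/12 with b = 24.2 mm (the shorter side).
I_min = 51.3×24.2³/12 = 6.059×10^4 mm⁴
I = 6.059×10^-8 m⁴
At the buckling limit P_cr = P = 8.660×10^4 N
From P_cr = π²EI/(K·L)²:  L = (1/K)·√(π²EI/P_cr) = (1/1)·√(π²×1.05×10^11×6.059×10^-8/8.660×10^4)
L = 0.851 m

L_max ≈ 0.851 m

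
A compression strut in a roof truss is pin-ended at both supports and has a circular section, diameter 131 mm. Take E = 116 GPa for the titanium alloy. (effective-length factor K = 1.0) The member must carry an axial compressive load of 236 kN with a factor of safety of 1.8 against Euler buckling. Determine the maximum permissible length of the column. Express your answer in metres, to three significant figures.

L_max ≈ 6.24 m

I = πd⁴/64 = π×131⁴/64 = 1.446×10^7 mm⁴
I = 1.446×10^-5 m⁴
Required critical load P_cr = n·P = 1.8 × 236 = 424.8 kN = 4.248×10^5 N
From P_cr = π²EI/(K·L)²:  L = (1/K)·√(π²EI/P_cr) = (1/1)·√(π²×1.16×10^11×1.446×10^-5/4.248×10^5)
L = 6.24 m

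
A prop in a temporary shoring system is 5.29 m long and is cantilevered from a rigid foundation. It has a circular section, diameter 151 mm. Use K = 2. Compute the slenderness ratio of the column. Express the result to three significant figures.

λ ≈ 280

I = πd⁴/64 = π×151⁴/64 = 2.552×10^7 mm⁴
A = 1.791×10^4 mm²;  r_min = √(I/A) = √(2.552×10^7/1.791×10^4) = 37.75 mm
L_e = K·L = 2 × 5.29 m = 10.58 m = 10580 mm
λ = L_e / r_min = 10580 / 37.75 = 280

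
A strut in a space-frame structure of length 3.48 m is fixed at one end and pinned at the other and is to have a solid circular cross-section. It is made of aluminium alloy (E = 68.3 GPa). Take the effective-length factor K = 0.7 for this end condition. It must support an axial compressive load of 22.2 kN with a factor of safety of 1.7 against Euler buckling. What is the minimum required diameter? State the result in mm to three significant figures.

d ≈ 51.0 mm

Required P_cr = n·P = 1.7 × 22.2 = 37.74 kN
L_e = K·L = 0.7 × 3.48 = 2.436 m
Required I = P_cr·L_e²/(π²E) = 3.774×10^4 × 2.436² / (π² × 6.83×10^10) = 3.322×10^-7 m⁴
I_req = 3.322×10^5 mm⁴
Solid circle: I = πd⁴/64  ⇒  d = (64I/π)^(1/4) = (64×3.322×10^5/π)^(1/4) = 51.0 mm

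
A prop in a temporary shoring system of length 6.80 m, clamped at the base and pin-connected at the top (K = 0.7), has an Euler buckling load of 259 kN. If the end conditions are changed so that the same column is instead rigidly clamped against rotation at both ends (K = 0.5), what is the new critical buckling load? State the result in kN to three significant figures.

P_cr ≈ 508 kN

P_cr ∝ 1/K², so P_cr,new = P_cr,old × (K_old/K_new)² = 259 × (0.7/0.5)²
= 259 × 1.960 = 508 kN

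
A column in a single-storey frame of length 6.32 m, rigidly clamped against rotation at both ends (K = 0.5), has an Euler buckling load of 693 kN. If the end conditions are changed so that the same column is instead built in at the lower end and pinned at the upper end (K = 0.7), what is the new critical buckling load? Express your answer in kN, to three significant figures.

P_cr ∝ 1/K², so P_cr,new = P_cr,old × (K_old/K_new)² = 693 × (0.5/0.7)²
= 693 × 0.5102 = 354 kN

P_cr ≈ 354 kN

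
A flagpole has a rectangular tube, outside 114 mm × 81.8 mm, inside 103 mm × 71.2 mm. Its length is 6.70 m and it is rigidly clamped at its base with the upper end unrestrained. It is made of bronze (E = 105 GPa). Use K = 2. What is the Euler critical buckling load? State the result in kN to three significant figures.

P_cr ≈ 12.1 kN

Weak-axis I_min = (h_o·b_o³ − h_i·b_i³)/12 with b_o = 81.8, b_i = 71.20 mm (shorter outer/inner sides).
I_min = (114×81.8³ − 103.0×71.20³)/12 = 2.102×10^6 mm⁴
I = 2.102×10^6 mm⁴ = 2.102×10^-6 m⁴
Effective length L_e = K·L = 2 × 6.70 = 13.40 m
P_cr = π²EI / L_e² = π² × 105×10⁹ × 2.102×10^-6 / 13.40² = 1.213×10^4 N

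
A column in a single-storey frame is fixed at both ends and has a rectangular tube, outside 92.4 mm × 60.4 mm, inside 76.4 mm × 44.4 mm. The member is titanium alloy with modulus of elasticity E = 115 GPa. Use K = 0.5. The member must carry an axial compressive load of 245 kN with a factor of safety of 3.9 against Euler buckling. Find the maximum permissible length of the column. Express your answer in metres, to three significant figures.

L_max ≈ 2.33 m

Weak-axis I_min = (h_o·b_o³ − h_i·b_i³)/12 with b_o = 60.4, b_i = 44.40 mm (shorter outer/inner sides).
I_min = (92.4×60.4³ − 76.40×44.40³)/12 = 1.139×10^6 mm⁴
I = 1.139×10^-6 m⁴
Required critical load P_cr = n·P = 3.9 × 245 = 955.5 kN = 9.555×10^5 N
From P_cr = π²EI/(K·L)²:  L = (1/K)·√(π²EI/P_cr) = (1/0.5)·√(π²×1.15×10^11×1.139×10^-6/9.555×10^5)
L = 2.33 m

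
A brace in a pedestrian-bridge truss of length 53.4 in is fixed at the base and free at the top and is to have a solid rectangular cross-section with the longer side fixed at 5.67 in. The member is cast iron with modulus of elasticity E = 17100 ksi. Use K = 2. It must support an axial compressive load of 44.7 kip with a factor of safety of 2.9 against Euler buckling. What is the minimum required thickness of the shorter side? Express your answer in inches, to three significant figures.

Required P_cr = n·P = 2.9 × 44.7 = 129.6 kip
L_e = K·L = 2 × 53.4 = 106.8 in
Required I = P_cr·L_e²/(π²E) = 1.296×10^5 × 106.8² / (π² × 1.71×10^7) = 8.761 in⁴
Rectangle, weak axis: I_min = h·b³/12 with h = 5.67 in fixed  ⇒  b = (12I/h)^(1/3) = 2.65 in

b ≈ 2.65 in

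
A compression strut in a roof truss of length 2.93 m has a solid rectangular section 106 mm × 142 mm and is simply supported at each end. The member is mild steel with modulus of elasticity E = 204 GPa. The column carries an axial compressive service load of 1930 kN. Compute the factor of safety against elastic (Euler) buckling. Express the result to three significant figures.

n ≈ 1.71

Buckling occurs about the weak axis: I_min = h·b³/12 with b = 106 mm (the shorter side).
I_min = 142×106³/12 = 1.409×10^7 mm⁴
I = 1.409×10^7 mm⁴ = 1.409×10^-5 m⁴
Effective length L_e = K·L = 1 × 2.93 = 2.930 m
P_cr = π²EI / L_e² = π² × 204×10⁹ × 1.409×10^-5 / 2.930² = 3.305×10^6 N
Factor of safety n = P_cr / P = 3305.4 / 1930 = 1.71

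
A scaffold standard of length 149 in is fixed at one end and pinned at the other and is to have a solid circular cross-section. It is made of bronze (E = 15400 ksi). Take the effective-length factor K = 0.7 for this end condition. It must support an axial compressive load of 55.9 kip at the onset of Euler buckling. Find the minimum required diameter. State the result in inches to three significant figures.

d ≈ 3.00 in

L_e = K·L = 0.7 × 149 = 104.3 in
Required I = P_cr·L_e²/(π²E) = 5.590×10^4 × 104.3² / (π² × 1.54×10^7) = 4.001 in⁴
Solid circle: I = πd⁴/64  ⇒  d = (64I/π)^(1/4) = (64×4.001/π)^(1/4) = 3.00 in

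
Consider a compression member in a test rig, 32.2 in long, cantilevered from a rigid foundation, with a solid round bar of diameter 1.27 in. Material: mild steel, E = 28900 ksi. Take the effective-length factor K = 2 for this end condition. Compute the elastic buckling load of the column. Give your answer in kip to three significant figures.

I = πd⁴/64 = π×1.27⁴/64 = 0.1277 in⁴
Effective length L_e = K·L = 2 × 32.2 = 64.40 in
P_cr = π²EI / L_e² = π² × 28900×10³ × 0.1277 / 64.40² = 8.782×10^3 lb

P_cr ≈ 8.78 kip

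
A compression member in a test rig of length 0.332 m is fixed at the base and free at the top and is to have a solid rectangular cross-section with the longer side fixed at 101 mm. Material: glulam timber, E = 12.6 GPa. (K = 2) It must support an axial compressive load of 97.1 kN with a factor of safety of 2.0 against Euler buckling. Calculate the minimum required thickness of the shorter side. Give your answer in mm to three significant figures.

Required P_cr = n·P = 2.0 × 97.1 = 194.2 kN
L_e = K·L = 2 × 0.332 = 0.6640 m
Required I = P_cr·L_e²/(π²E) = 1.942×10^5 × 0.6640² / (π² × 1.26×10^10) = 6.885×10^-7 m⁴
I_req = 6.885×10^5 mm⁴
Rectangle, weak axis: I_min = h·b³/12 with h = 101 mm fixed  ⇒  b = (12I/h)^(1/3) = 43.4 mm

b ≈ 43.4 mm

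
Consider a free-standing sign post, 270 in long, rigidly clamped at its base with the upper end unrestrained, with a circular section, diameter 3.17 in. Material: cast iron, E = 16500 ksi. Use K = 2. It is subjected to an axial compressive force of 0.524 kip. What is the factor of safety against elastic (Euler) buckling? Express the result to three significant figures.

n ≈ 5.28

I = πd⁴/64 = π×3.17⁴/64 = 4.957 in⁴
Effective length L_e = K·L = 2 × 270 = 540.0 in
P_cr = π²EI / L_e² = π² × 16500×10³ × 4.957 / 540.0² = 2.768×10^3 lb
Factor of safety n = P_cr / P = 2.7682 / 0.524 = 5.28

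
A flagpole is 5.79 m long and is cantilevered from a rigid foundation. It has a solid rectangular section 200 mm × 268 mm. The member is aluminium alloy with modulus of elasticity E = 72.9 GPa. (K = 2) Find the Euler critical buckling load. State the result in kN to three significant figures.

Buckling occurs about the weak axis: I_min = h·b³/12 with b = 200 mm (the shorter side).
I_min = 268×200³/12 = 1.787×10^8 mm⁴
I = 1.787×10^8 mm⁴ = 1.787×10^-4 m⁴
Effective length L_e = K·L = 2 × 5.79 = 11.58 m
P_cr = π²EI / L_e² = π² × 72.9×10⁹ × 1.787×10^-4 / 11.58² = 9.586×10^5 N

P_cr ≈ 959 kN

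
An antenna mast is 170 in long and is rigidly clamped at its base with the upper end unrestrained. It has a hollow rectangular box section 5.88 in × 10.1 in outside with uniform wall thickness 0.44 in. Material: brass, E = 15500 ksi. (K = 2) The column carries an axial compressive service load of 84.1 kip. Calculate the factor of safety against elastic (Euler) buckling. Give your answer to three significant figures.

Inner dimensions: h_i = 10.1 − 2×0.44 = 9.220 in, b_i = 5.88 − 2×0.44 = 5.000 in
Weak-axis I_min = (h_o·b_o³ − h_i·b_i³)/12 with b_o = 5.88, b_i = 5.000 in (shorter outer/inner sides).
I_min = (10.1×5.88³ − 9.220×5.000³)/12 = 75.07 in⁴
Effective length L_e = K·L = 2 × 170 = 340.0 in
P_cr = π²EI / L_e² = π² × 15500×10³ × 75.07 / 340.0² = 9.934×10^4 lb
Factor of safety n = P_cr / P = 99.340 / 84.1 = 1.18

n ≈ 1.18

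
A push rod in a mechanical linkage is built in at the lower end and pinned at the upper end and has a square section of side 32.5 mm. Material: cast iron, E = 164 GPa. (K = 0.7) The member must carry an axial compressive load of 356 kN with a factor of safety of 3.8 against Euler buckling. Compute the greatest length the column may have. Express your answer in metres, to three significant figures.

L_max ≈ 0.476 m

I = a⁴/12 = 32.5⁴/12 = 9.297×10^4 mm⁴
I = 9.297×10^-8 m⁴
Required critical load P_cr = n·P = 3.8 × 356 = 1353 kN = 1.353×10^6 N
From P_cr = π²EI/(K·L)²:  L = (1/K)·√(π²EI/P_cr) = (1/0.7)·√(π²×1.64×10^11×9.297×10^-8/1.353×10^6)
L = 0.476 m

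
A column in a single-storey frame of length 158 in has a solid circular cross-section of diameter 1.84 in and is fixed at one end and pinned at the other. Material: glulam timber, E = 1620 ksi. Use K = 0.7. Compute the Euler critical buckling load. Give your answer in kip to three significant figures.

I = πd⁴/64 = π×1.84⁴/64 = 0.5627 in⁴
Effective length L_e = K·L = 0.7 × 158 = 110.6 in
P_cr = π²EI / L_e² = π² × 1620×10³ × 0.5627 / 110.6² = 735.4 lb

P_cr ≈ 0.735 kip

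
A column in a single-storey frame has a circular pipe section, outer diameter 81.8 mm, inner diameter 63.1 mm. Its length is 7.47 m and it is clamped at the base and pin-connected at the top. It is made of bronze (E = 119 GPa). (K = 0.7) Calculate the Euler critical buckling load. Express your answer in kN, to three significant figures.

d_o = 81.8 mm, d_i = 63.1 mm
I = π(d_o⁴ − d_i⁴)/64 = π(81.8⁴ − 63.10⁴)/64 = 1.420×10^6 mm⁴
I = 1.420×10^6 mm⁴ = 1.420×10^-6 m⁴
Effective length L_e = K·L = 0.7 × 7.47 = 5.229 m
P_cr = π²EI / L_e² = π² × 119×10⁹ × 1.420×10^-6 / 5.229² = 6.098×10^4 N

P_cr ≈ 61.0 kN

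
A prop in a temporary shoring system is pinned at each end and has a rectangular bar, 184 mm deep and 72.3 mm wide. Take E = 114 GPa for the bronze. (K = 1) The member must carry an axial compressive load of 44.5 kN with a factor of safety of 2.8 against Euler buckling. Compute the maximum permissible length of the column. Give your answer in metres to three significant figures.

Buckling occurs about the weak axis: I_min = h·b³/12 with b = 72.3 mm (the shorter side).
I_min = 184×72.3³/12 = 5.795×10^6 mm⁴
I = 5.795×10^-6 m⁴
Required critical load P_cr = n·P = 2.8 × 44.5 = 124.6 kN = 1.246×10^5 N
From P_cr = π²EI/(K·L)²:  L = (1/K)·√(π²EI/P_cr) = (1/1)·√(π²×1.14×10^11×5.795×10^-6/1.246×10^5)
L = 7.23 m

L_max ≈ 7.23 m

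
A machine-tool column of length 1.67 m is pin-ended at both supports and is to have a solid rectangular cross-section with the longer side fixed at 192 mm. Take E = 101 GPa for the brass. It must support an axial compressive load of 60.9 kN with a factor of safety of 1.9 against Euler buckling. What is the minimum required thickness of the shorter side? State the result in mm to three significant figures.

b ≈ 27.2 mm

Required P_cr = n·P = 1.9 × 60.9 = 115.7 kN
L_e = K·L = 1 × 1.67 = 1.670 m
Required I = P_cr·L_e²/(π²E) = 1.157×10^5 × 1.670² / (π² × 1.01×10^11) = 3.237×10^-7 m⁴
I_req = 3.237×10^5 mm⁴
Rectangle, weak axis: I_min = h·b³/12 with h = 192 mm fixed  ⇒  b = (12I/h)^(1/3) = 27.2 mm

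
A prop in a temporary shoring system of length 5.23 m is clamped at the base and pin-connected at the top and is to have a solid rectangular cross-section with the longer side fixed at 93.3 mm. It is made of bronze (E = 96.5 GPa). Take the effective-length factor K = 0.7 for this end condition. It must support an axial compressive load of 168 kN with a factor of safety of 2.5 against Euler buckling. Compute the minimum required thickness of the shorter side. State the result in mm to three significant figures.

b ≈ 91.3 mm

Required P_cr = n·P = 2.5 × 168 = 420.0 kN
L_e = K·L = 0.7 × 5.23 = 3.661 m
Required I = P_cr·L_e²/(π²E) = 4.200×10^5 × 3.661² / (π² × 9.65×10^10) = 5.910×10^-6 m⁴
I_req = 5.910×10^6 mm⁴
Rectangle, weak axis: I_min = h·b³/12 with h = 93.3 mm fixed  ⇒  b = (12I/h)^(1/3) = 91.3 mm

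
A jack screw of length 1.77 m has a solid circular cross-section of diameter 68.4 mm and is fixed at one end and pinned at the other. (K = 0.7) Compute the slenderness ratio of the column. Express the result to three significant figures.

I = πd⁴/64 = π×68.4⁴/64 = 1.074×10^6 mm⁴
A = 3.675×10^3 mm²;  r_min = √(I/A) = √(1.074×10^6/3.675×10^3) = 17.10 mm
L_e = K·L = 0.7 × 1.77 m = 1.239 m = 1239.0 mm
λ = L_e / r_min = 1239.0 / 17.10 = 72.5

λ ≈ 72.5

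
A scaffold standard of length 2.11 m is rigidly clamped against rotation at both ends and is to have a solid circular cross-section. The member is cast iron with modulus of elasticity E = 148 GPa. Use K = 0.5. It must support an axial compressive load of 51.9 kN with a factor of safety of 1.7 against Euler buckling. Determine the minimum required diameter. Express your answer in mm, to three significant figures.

Required P_cr = n·P = 1.7 × 51.9 = 88.23 kN
L_e = K·L = 0.5 × 2.11 = 1.055 m
Required I = P_cr·L_e²/(π²E) = 8.823×10^4 × 1.055² / (π² × 1.48×10^11) = 6.723×10^-8 m⁴
I_req = 6.723×10^4 mm⁴
Solid circle: I = πd⁴/64  ⇒  d = (64I/π)^(1/4) = (64×6.723×10^4/π)^(1/4) = 34.2 mm

d ≈ 34.2 mm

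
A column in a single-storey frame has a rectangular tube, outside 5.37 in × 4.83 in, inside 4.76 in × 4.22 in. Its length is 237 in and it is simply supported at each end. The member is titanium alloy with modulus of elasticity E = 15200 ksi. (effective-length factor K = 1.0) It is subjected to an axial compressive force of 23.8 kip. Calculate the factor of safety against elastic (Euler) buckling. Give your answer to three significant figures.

n ≈ 2.31

Weak-axis I_min = (h_o·b_o³ − h_i·b_i³)/12 with b_o = 4.83, b_i = 4.220 in (shorter outer/inner sides).
I_min = (5.37×4.83³ − 4.760×4.220³)/12 = 20.61 in⁴
Effective length L_e = K·L = 1 × 237 = 237.0 in
P_cr = π²EI / L_e² = π² × 15200×10³ × 20.61 / 237.0² = 5.506×10^4 lb
Factor of safety n = P_cr / P = 55.055 / 23.8 = 2.31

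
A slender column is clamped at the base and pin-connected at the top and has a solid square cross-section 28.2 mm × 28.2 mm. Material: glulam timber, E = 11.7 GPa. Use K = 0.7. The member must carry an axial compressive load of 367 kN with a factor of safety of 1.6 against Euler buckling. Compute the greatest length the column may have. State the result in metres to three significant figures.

I = a⁴/12 = 28.2⁴/12 = 5.270×10^4 mm⁴
I = 5.270×10^-8 m⁴
Required critical load P_cr = n·P = 1.6 × 367 = 587.2 kN = 5.872×10^5 N
From P_cr = π²EI/(K·L)²:  L = (1/K)·√(π²EI/P_cr) = (1/0.7)·√(π²×1.17×10^10×5.270×10^-8/5.872×10^5)
L = 0.145 m

L_max ≈ 0.145 m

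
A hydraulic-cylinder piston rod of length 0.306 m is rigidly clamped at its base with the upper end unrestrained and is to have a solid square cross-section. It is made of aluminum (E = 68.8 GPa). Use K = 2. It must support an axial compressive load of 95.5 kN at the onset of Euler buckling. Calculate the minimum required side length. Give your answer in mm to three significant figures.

a ≈ 28.2 mm

L_e = K·L = 2 × 0.306 = 0.6120 m
Required I = P_cr·L_e²/(π²E) = 9.550×10^4 × 0.6120² / (π² × 6.88×10^10) = 5.268×10^-8 m⁴
I_req = 5.268×10^4 mm⁴
Solid square: I = a⁴/12  ⇒  a = (12I)^(1/4) = (12×5.268×10^4)^(1/4) = 28.2 mm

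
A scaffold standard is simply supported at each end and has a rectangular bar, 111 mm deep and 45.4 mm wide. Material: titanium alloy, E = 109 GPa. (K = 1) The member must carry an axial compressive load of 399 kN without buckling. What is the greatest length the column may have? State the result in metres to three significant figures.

L_max ≈ 1.53 m

Buckling occurs about the weak axis: I_min = h·b³/12 with b = 45.4 mm (the shorter side).
I_min = 111×45.4³/12 = 8.656×10^5 mm⁴
I = 8.656×10^-7 m⁴
At the buckling limit P_cr = P = 3.990×10^5 N
From P_cr = π²EI/(K·L)²:  L = (1/K)·√(π²EI/P_cr) = (1/1)·√(π²×1.09×10^11×8.656×10^-7/3.990×10^5)
L = 1.53 m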